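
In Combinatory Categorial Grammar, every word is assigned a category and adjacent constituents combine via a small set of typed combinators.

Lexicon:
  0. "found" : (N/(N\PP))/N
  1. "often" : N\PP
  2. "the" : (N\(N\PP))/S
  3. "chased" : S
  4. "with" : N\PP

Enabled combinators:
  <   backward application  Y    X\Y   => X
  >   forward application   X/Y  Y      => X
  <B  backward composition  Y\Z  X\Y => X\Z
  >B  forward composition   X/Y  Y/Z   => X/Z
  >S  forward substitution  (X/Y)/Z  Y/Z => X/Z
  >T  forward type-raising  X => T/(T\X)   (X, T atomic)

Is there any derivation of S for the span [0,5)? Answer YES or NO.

NO

(N/(N\PP))/N N\PP (N\(N\PP))/S S N\PP
CKY chart[0,5] = {N, N/(N\N), NP/(NP\N), PP/(PP\N), S/(S\N)}; S ∉ chart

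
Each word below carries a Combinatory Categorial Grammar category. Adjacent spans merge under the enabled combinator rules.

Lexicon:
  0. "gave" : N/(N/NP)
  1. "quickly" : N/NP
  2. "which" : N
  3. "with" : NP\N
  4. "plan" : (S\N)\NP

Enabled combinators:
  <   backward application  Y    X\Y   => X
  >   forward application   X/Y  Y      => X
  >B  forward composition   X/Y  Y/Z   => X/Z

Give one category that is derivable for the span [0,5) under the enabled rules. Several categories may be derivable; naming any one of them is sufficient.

[0,5] S   <
  [0,2] N   >
    [0,1] "gave" : N/(N/NP)
    [1,2] "quickly" : N/NP
  [2,5] S\N   <
    [2,4] NP   <
      [2,3] "which" : N
      [3,4] "with" : NP\N
    [4,5] "plan" : (S\N)\NP

S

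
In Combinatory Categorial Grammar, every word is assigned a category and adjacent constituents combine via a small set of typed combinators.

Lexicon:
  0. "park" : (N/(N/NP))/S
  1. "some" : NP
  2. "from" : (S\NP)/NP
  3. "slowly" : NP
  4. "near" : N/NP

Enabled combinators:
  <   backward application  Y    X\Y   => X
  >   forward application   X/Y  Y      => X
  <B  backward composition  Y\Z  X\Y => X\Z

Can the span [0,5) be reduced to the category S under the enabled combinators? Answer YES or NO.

(N/(N/NP))/S NP (S\NP)/NP NP N/NP
CKY chart[0,5] = {N}; S ∉ chart

NO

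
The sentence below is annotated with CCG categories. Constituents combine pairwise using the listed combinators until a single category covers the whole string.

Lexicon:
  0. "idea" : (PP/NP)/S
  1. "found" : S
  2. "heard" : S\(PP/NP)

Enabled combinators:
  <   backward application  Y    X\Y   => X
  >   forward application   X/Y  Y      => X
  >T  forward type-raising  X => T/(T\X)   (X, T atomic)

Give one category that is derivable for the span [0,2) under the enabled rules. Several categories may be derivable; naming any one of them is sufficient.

PP/NP

[0,3] S   <
  [0,2] PP/NP   >
    [0,1] "idea" : (PP/NP)/S
    [1,2] "found" : S
  [2,3] "heard" : S\(PP/NP)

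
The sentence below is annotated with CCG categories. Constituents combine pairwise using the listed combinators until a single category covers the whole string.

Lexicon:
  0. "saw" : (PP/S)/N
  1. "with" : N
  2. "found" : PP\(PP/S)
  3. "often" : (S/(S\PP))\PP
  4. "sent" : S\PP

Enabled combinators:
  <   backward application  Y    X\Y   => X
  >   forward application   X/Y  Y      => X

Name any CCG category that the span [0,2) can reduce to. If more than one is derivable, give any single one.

PP/S

[0,5] S   >
  [0,4] S/(S\PP)   <
    [0,3] PP   <
      [0,2] PP/S   >
        [0,1] "saw" : (PP/S)/N
        [1,2] "with" : N
      [2,3] "found" : PP\(PP/S)
    [3,4] "often" : (S/(S\PP))\PP
  [4,5] "sent" : S\PP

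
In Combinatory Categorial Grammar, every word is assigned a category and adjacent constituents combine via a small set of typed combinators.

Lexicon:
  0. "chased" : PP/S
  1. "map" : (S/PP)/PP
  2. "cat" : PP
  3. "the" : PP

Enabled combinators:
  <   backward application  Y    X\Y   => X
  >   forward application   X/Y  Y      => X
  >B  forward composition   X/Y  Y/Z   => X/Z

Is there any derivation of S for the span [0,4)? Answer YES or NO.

PP/S (S/PP)/PP PP PP
CKY chart[0,4] = {PP}; S ∉ chart

NO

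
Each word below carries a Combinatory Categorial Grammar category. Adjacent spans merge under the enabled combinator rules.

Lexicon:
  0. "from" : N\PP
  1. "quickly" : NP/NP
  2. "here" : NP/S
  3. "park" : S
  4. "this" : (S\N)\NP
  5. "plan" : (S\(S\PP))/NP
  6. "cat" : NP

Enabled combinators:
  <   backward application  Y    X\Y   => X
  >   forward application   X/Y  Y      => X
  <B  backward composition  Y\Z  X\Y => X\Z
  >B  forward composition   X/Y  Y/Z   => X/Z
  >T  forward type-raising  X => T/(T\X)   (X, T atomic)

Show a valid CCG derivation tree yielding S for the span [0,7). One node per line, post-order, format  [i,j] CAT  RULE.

[0,7] S   <
  [0,5] S\PP   <B
    [0,1] "from" : N\PP
    [1,5] S\N   <
      [1,4] NP   >
        [1,3] NP/S   >B
          [1,2] "quickly" : NP/NP
          [2,3] "here" : NP/S
        [3,4] "park" : S
      [4,5] "this" : (S\N)\NP
  [5,7] S\(S\PP)   >
    [5,6] "plan" : (S\(S\PP))/NP
    [6,7] "cat" : NP

[0,1] N\PP  lex  "from"
[1,2] NP/NP  lex  "quickly"
[2,3] NP/S  lex  "here"
[1,3] NP/S  >B  k=2
[3,4] S  lex  "park"
[1,4] NP  >  k=3
[4,5] (S\N)\NP  lex  "this"
[1,5] S\N  <  k=4
[0,5] S\PP  <B  k=1
[5,6] (S\(S\PP))/NP  lex  "plan"
[6,7] NP  lex  "cat"
[5,7] S\(S\PP)  >  k=6
[0,7] S  <  k=5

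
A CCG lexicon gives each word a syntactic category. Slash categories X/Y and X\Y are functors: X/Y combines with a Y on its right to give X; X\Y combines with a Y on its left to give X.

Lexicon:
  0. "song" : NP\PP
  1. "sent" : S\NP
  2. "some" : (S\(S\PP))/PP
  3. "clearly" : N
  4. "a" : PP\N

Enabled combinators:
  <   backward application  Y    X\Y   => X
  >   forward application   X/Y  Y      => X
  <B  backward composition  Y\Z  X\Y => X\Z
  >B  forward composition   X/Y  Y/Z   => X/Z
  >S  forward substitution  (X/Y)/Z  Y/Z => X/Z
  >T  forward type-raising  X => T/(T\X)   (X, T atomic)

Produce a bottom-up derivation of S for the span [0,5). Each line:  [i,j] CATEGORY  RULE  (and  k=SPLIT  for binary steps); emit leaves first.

[0,5] S   <
  [0,2] S\PP   <B
    [0,1] "song" : NP\PP
    [1,2] "sent" : S\NP
  [2,5] S\(S\PP)   >
    [2,3] "some" : (S\(S\PP))/PP
    [3,5] PP   >
      [3,4] PP/(PP\N)   >T
        [3,4] "clearly" : N
      [4,5] "a" : PP\N

[0,1] NP\PP  lex  "song"
[1,2] S\NP  lex  "sent"
[0,2] S\PP  <B  k=1
[2,3] (S\(S\PP))/PP  lex  "some"
[3,4] N  lex  "clearly"
[3,4] PP/(PP\N)  >T
[4,5] PP\N  lex  "a"
[3,5] PP  >  k=4
[2,5] S\(S\PP)  >  k=3
[0,5] S  <  k=2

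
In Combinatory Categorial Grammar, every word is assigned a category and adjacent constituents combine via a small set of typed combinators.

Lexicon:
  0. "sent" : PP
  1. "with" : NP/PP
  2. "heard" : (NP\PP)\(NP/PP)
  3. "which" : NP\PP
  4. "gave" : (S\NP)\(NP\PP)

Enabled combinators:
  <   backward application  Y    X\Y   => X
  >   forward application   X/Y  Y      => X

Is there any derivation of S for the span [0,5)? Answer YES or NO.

[0,5] S   <
  [0,3] NP   <
    [0,1] "sent" : PP
    [1,3] NP\PP   <
      [1,2] "with" : NP/PP
      [2,3] "heard" : (NP\PP)\(NP/PP)
  [3,5] S\NP   <
    [3,4] "which" : NP\PP
    [4,5] "gave" : (S\NP)\(NP\PP)

YES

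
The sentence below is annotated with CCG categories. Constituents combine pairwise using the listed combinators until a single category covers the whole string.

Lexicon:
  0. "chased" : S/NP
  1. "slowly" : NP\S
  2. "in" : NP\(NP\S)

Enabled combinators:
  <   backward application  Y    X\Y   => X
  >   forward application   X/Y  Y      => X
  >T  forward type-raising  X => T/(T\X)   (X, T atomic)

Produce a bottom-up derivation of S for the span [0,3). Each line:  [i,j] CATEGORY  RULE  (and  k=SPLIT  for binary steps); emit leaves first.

[0,3] S   >
  [0,1] "chased" : S/NP
  [1,3] NP   <
    [1,2] "slowly" : NP\S
    [2,3] "in" : NP\(NP\S)

[0,1] S/NP  lex  "chased"
[1,2] NP\S  lex  "slowly"
[2,3] NP\(NP\S)  lex  "in"
[1,3] NP  <  k=2
[0,3] S  >  k=1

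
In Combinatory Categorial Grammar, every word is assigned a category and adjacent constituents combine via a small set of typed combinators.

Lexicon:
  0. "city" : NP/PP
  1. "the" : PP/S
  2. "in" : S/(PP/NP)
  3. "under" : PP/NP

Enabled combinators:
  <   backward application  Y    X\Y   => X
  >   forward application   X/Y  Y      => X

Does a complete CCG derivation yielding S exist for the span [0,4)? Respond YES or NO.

NO

NP/PP PP/S S/(PP/NP) PP/NP
CKY chart[0,4] = {NP}; S ∉ chart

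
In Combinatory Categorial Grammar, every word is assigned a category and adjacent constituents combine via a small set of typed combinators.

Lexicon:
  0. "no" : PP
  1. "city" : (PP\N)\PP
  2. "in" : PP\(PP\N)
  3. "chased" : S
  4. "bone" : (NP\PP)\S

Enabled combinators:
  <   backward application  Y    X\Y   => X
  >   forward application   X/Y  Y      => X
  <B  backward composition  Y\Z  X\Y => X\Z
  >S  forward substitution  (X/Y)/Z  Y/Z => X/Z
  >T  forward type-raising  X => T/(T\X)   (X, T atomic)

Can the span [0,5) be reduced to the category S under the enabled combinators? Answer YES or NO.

PP (PP\N)\PP PP\(PP\N) S (NP\PP)\S
CKY chart[0,5] = {N/(N\NP), NP, NP/(NP\NP), PP/(PP\NP), S/(S\NP)}; S ∉ chart

NO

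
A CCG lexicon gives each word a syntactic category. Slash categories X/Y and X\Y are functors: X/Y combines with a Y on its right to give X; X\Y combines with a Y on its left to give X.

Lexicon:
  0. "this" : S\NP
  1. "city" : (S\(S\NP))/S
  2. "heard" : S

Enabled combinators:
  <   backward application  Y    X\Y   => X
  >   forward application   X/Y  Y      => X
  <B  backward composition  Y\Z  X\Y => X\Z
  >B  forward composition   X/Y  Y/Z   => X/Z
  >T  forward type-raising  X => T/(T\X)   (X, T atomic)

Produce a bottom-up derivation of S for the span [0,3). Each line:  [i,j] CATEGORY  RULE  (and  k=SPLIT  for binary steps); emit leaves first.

[0,1] S\NP  lex  "this"
[1,2] (S\(S\NP))/S  lex  "city"
[2,3] S  lex  "heard"
[1,3] S\(S\NP)  >  k=2
[0,3] S  <  k=1

[0,3] S   <
  [0,1] "this" : S\NP
  [1,3] S\(S\NP)   >
    [1,2] "city" : (S\(S\NP))/S
    [2,3] "heard" : S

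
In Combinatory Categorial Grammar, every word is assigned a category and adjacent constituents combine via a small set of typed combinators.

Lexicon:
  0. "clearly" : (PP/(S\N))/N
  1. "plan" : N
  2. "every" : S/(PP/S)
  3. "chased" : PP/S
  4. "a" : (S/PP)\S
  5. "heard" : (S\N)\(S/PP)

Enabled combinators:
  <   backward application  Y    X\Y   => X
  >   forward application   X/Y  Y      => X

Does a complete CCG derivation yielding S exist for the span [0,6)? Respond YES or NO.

(PP/(S\N))/N N S/(PP/S) PP/S (S/PP)\S (S\N)\(S/PP)
CKY chart[0,6] = {PP}; S ∉ chart

NO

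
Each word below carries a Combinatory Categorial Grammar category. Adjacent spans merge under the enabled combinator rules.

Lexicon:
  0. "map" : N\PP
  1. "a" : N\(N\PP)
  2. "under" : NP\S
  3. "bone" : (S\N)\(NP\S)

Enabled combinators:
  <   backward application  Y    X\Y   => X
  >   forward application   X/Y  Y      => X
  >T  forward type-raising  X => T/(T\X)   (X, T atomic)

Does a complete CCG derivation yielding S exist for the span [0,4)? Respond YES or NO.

[0,4] S   <
  [0,2] N   <
    [0,1] "map" : N\PP
    [1,2] "a" : N\(N\PP)
  [2,4] S\N   <
    [2,3] "under" : NP\S
    [3,4] "bone" : (S\N)\(NP\S)

YES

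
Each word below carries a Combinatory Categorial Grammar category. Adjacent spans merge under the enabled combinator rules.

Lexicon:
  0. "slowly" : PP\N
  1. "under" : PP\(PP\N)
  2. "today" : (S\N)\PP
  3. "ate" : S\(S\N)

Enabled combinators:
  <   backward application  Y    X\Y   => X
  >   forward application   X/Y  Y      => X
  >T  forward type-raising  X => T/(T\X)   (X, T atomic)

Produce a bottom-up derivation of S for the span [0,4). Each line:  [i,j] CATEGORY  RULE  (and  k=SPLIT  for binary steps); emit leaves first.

[0,1] PP\N  lex  "slowly"
[1,2] PP\(PP\N)  lex  "under"
[0,2] PP  <  k=1
[2,3] (S\N)\PP  lex  "today"
[0,3] S\N  <  k=2
[3,4] S\(S\N)  lex  "ate"
[0,4] S  <  k=3

[0,4] S   <
  [0,3] S\N   <
    [0,2] PP   <
      [0,1] "slowly" : PP\N
      [1,2] "under" : PP\(PP\N)
    [2,3] "today" : (S\N)\PP
  [3,4] "ate" : S\(S\N)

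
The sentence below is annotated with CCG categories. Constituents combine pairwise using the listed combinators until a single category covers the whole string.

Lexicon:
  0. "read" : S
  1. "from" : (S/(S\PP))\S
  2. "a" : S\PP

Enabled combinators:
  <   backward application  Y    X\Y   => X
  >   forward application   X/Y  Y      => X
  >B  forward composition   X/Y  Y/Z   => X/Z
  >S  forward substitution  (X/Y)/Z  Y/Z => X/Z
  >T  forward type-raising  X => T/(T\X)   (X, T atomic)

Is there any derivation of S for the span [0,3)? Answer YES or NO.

[0,3] S   >
  [0,2] S/(S\PP)   <
    [0,1] "read" : S
    [1,2] "from" : (S/(S\PP))\S
  [2,3] "a" : S\PP

YES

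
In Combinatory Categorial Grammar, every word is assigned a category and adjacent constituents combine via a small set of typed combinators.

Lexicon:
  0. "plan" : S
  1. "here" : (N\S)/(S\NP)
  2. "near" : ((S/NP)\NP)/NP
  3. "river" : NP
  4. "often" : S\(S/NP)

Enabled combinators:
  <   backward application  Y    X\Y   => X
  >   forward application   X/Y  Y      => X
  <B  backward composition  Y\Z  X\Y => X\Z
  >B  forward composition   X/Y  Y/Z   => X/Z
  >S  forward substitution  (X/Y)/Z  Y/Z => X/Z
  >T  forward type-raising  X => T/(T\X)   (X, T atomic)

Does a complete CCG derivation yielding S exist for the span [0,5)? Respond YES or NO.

NO

S (N\S)/(S\NP) ((S/NP)\NP)/NP NP S\(S/NP)
CKY chart[0,5] = {N, N/(N\N), NP/(NP\N), PP/(PP\N), S/(S\N)}; S ∉ chart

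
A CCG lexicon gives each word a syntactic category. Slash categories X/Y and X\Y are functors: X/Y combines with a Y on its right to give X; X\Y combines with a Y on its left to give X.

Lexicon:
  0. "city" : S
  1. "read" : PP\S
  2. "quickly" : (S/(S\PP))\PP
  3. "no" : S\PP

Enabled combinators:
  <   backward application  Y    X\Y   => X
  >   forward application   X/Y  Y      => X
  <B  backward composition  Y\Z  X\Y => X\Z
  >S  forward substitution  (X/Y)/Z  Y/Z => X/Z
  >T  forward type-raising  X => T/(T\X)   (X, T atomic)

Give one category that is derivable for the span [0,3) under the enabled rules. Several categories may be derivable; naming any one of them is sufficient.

[0,4] S   >
  [0,3] S/(S\PP)   <
    [0,2] PP   >
      [0,1] PP/(PP\S)   >T
        [0,1] "city" : S
      [1,2] "read" : PP\S
    [2,3] "quickly" : (S/(S\PP))\PP
  [3,4] "no" : S\PP

S/(S\PP)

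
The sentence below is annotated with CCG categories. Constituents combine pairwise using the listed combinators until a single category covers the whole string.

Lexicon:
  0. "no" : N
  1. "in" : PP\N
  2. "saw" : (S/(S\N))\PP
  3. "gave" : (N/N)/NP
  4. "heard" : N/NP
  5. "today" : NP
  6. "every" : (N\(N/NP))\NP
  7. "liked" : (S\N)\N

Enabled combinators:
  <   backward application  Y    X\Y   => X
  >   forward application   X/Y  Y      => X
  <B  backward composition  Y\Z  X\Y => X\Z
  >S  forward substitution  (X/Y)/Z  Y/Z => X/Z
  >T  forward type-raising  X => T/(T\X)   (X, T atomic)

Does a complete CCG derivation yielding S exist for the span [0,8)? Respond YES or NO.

[0,8] S   >
  [0,3] S/(S\N)   <
    [0,2] PP   >
      [0,1] PP/(PP\N)   >T
        [0,1] "no" : N
      [1,2] "in" : PP\N
    [2,3] "saw" : (S/(S\N))\PP
  [3,8] S\N   <
    [3,7] N   <
      [3,5] N/NP   >S
        [3,4] "gave" : (N/N)/NP
        [4,5] "heard" : N/NP
      [5,7] N\(N/NP)   <
        [5,6] "today" : NP
        [6,7] "every" : (N\(N/NP))\NP
    [7,8] "liked" : (S\N)\N

YES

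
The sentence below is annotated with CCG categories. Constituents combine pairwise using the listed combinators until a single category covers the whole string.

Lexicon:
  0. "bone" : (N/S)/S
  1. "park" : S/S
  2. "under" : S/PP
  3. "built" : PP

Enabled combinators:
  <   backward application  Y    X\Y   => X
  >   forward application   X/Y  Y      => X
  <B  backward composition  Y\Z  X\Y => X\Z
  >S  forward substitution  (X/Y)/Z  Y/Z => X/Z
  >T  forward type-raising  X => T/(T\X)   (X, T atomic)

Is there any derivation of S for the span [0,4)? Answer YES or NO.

NO

(N/S)/S S/S S/PP PP
CKY chart[0,4] = {N, N/(N\N), N/S, NP/(NP\N), PP/(PP\N), S/(S\N)}; S ∉ chart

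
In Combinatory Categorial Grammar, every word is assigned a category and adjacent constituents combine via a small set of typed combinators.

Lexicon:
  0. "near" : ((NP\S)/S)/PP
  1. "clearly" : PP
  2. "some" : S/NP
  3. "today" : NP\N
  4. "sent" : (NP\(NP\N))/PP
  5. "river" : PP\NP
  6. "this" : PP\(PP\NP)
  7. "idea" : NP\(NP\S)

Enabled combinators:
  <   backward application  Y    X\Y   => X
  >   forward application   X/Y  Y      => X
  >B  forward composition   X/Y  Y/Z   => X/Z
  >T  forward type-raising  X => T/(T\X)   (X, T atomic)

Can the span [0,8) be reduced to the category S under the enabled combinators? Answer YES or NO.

NO

((NP\S)/S)/PP PP S/NP NP\N (NP\(NP\N))/PP PP\NP PP\(PP\NP) NP\(NP\S)
CKY chart[0,8] = {N/(N\NP), NP, NP/(NP\NP), PP/(PP\NP), S/(S\NP)}; S ∉ chart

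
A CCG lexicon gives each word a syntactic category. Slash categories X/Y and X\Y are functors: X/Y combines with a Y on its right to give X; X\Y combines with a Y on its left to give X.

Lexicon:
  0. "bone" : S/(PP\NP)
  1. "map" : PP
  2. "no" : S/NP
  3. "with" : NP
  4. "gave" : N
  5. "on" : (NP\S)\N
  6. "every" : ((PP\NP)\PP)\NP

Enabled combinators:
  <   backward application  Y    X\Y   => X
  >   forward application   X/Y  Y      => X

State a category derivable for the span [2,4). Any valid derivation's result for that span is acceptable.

S

[0,7] S   >
  [0,1] "bone" : S/(PP\NP)
  [1,7] PP\NP   <
    [1,2] "map" : PP
    [2,7] (PP\NP)\PP   <
      [2,6] NP   <
        [2,4] S   >
          [2,3] "no" : S/NP
          [3,4] "with" : NP
        [4,6] NP\S   <
          [4,5] "gave" : N
          [5,6] "on" : (NP\S)\N
      [6,7] "every" : ((PP\NP)\PP)\NP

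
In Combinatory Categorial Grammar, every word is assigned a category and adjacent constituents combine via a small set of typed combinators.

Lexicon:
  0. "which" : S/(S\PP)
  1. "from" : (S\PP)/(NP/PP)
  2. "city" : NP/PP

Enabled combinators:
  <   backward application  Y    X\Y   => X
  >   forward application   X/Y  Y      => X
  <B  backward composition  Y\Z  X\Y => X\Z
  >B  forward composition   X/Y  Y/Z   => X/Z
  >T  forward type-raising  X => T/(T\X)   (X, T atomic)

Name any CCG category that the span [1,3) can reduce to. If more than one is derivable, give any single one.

S\PP

[0,3] S   >
  [0,1] "which" : S/(S\PP)
  [1,3] S\PP   >
    [1,2] "from" : (S\PP)/(NP/PP)
    [2,3] "city" : NP/PP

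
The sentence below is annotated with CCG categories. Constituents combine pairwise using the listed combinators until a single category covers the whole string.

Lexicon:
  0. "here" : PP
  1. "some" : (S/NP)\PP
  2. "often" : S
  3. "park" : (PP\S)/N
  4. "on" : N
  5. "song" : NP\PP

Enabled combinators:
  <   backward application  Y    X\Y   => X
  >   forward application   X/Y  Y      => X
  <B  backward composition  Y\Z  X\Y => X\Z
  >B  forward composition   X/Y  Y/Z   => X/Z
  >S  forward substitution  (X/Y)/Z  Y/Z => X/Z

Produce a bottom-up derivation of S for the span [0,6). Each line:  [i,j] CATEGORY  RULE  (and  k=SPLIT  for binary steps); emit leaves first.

[0,6] S   >
  [0,2] S/NP   <
    [0,1] "here" : PP
    [1,2] "some" : (S/NP)\PP
  [2,6] NP   <
    [2,5] PP   <
      [2,3] "often" : S
      [3,5] PP\S   >
        [3,4] "park" : (PP\S)/N
        [4,5] "on" : N
    [5,6] "song" : NP\PP

[0,1] PP  lex  "here"
[1,2] (S/NP)\PP  lex  "some"
[0,2] S/NP  <  k=1
[2,3] S  lex  "often"
[3,4] (PP\S)/N  lex  "park"
[4,5] N  lex  "on"
[3,5] PP\S  >  k=4
[2,5] PP  <  k=3
[5,6] NP\PP  lex  "song"
[2,6] NP  <  k=5
[0,6] S  >  k=2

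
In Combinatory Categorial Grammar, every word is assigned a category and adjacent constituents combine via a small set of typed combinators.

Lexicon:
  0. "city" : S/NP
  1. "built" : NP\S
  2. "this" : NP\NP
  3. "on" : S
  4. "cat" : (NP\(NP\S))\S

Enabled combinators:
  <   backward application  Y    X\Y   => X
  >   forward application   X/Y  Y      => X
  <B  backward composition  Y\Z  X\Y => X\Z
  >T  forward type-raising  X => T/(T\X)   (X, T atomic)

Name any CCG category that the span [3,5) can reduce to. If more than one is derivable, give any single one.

NP\(NP\S)

[0,5] S   >
  [0,1] "city" : S/NP
  [1,5] NP   <
    [1,3] NP\S   <B
      [1,2] "built" : NP\S
      [2,3] "this" : NP\NP
    [3,5] NP\(NP\S)   <
      [3,4] "on" : S
      [4,5] "cat" : (NP\(NP\S))\S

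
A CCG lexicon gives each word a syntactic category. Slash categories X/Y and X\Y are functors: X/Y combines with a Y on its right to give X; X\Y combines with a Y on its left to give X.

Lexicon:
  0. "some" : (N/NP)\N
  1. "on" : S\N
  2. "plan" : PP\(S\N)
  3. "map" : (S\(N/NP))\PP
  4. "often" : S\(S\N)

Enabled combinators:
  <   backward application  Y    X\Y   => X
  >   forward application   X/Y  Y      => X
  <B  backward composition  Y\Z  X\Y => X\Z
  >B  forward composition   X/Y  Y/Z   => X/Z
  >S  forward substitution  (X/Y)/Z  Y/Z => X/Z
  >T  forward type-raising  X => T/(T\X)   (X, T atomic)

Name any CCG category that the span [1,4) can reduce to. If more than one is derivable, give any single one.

S\(N/NP)

[0,5] S   <
  [0,4] S\N   <B
    [0,1] "some" : (N/NP)\N
    [1,4] S\(N/NP)   <
      [1,3] PP   <
        [1,2] "on" : S\N
        [2,3] "plan" : PP\(S\N)
      [3,4] "map" : (S\(N/NP))\PP
  [4,5] "often" : S\(S\N)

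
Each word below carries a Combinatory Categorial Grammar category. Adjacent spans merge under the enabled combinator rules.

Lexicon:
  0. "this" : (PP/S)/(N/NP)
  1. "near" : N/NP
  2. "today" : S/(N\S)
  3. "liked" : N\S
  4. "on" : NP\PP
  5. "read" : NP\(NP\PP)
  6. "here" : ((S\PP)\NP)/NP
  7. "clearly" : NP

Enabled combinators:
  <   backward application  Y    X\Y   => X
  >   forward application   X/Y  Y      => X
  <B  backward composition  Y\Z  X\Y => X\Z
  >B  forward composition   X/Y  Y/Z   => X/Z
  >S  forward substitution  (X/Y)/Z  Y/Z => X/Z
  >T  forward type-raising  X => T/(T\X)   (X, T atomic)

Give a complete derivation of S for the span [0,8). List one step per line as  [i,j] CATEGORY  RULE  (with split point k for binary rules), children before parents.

[0,1] (PP/S)/(N/NP)  lex  "this"
[1,2] N/NP  lex  "near"
[0,2] PP/S  >  k=1
[2,3] S/(N\S)  lex  "today"
[3,4] N\S  lex  "liked"
[2,4] S  >  k=3
[0,4] PP  >  k=2
[4,5] NP\PP  lex  "on"
[5,6] NP\(NP\PP)  lex  "read"
[4,6] NP  <  k=5
[6,7] ((S\PP)\NP)/NP  lex  "here"
[7,8] NP  lex  "clearly"
[6,8] (S\PP)\NP  >  k=7
[4,8] S\PP  <  k=6
[0,8] S  <  k=4

[0,8] S   <
  [0,4] PP   >
    [0,2] PP/S   >
      [0,1] "this" : (PP/S)/(N/NP)
      [1,2] "near" : N/NP
    [2,4] S   >
      [2,3] "today" : S/(N\S)
      [3,4] "liked" : N\S
  [4,8] S\PP   <
    [4,6] NP   <
      [4,5] "on" : NP\PP
      [5,6] "read" : NP\(NP\PP)
    [6,8] (S\PP)\NP   >
      [6,7] "here" : ((S\PP)\NP)/NP
      [7,8] "clearly" : NP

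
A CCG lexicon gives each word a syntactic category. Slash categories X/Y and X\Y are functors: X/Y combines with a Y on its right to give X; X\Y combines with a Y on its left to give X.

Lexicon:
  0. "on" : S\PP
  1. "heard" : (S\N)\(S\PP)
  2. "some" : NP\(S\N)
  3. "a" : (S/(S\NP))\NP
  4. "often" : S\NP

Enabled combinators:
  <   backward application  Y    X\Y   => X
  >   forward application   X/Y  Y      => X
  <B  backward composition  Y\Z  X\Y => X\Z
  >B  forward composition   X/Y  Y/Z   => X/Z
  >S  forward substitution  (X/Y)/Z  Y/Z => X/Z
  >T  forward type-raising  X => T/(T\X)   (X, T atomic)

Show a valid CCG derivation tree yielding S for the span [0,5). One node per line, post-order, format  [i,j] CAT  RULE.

[0,1] S\PP  lex  "on"
[1,2] (S\N)\(S\PP)  lex  "heard"
[0,2] S\N  <  k=1
[2,3] NP\(S\N)  lex  "some"
[0,3] NP  <  k=2
[3,4] (S/(S\NP))\NP  lex  "a"
[0,4] S/(S\NP)  <  k=3
[4,5] S\NP  lex  "often"
[0,5] S  >  k=4

[0,5] S   >
  [0,4] S/(S\NP)   <
    [0,3] NP   <
      [0,2] S\N   <
        [0,1] "on" : S\PP
        [1,2] "heard" : (S\N)\(S\PP)
      [2,3] "some" : NP\(S\N)
    [3,4] "a" : (S/(S\NP))\NP
  [4,5] "often" : S\NP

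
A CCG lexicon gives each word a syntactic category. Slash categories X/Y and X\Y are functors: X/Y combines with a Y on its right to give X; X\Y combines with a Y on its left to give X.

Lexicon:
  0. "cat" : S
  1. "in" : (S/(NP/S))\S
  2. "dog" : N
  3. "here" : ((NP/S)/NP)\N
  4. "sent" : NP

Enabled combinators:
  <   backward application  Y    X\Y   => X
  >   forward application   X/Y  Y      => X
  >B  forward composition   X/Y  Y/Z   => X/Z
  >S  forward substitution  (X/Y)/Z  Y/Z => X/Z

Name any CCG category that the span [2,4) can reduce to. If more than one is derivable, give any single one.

[0,5] S   >
  [0,2] S/(NP/S)   <
    [0,1] "cat" : S
    [1,2] "in" : (S/(NP/S))\S
  [2,5] NP/S   >
    [2,4] (NP/S)/NP   <
      [2,3] "dog" : N
      [3,4] "here" : ((NP/S)/NP)\N
    [4,5] "sent" : NP

(NP/S)/NP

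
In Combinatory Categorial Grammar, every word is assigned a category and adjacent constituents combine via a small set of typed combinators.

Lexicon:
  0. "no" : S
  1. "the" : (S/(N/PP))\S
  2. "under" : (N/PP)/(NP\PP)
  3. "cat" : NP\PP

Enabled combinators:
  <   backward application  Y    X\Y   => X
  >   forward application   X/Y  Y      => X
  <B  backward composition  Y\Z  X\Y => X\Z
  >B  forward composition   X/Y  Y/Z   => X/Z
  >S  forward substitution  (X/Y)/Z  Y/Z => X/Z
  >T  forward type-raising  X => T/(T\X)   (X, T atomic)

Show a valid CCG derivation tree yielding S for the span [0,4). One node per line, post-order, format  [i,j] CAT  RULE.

[0,4] S   >
  [0,2] S/(N/PP)   <
    [0,1] "no" : S
    [1,2] "the" : (S/(N/PP))\S
  [2,4] N/PP   >
    [2,3] "under" : (N/PP)/(NP\PP)
    [3,4] "cat" : NP\PP

[0,1] S  lex  "no"
[1,2] (S/(N/PP))\S  lex  "the"
[0,2] S/(N/PP)  <  k=1
[2,3] (N/PP)/(NP\PP)  lex  "under"
[3,4] NP\PP  lex  "cat"
[2,4] N/PP  >  k=3
[0,4] S  >  k=2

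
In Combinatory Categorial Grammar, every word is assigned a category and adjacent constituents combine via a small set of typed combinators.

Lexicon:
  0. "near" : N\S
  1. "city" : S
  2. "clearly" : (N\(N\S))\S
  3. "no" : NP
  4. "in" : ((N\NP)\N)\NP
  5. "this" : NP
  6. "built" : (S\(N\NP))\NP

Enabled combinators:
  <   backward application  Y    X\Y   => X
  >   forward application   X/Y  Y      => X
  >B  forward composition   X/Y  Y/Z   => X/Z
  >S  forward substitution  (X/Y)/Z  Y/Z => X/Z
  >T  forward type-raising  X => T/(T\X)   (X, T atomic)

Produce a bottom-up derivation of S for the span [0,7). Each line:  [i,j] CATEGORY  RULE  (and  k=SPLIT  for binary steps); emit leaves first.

[0,7] S   <
  [0,5] N\NP   <
    [0,3] N   <
      [0,1] "near" : N\S
      [1,3] N\(N\S)   <
        [1,2] "city" : S
        [2,3] "clearly" : (N\(N\S))\S
    [3,5] (N\NP)\N   <
      [3,4] "no" : NP
      [4,5] "in" : ((N\NP)\N)\NP
  [5,7] S\(N\NP)   <
    [5,6] "this" : NP
    [6,7] "built" : (S\(N\NP))\NP

[0,1] N\S  lex  "near"
[1,2] S  lex  "city"
[2,3] (N\(N\S))\S  lex  "clearly"
[1,3] N\(N\S)  <  k=2
[0,3] N  <  k=1
[3,4] NP  lex  "no"
[4,5] ((N\NP)\N)\NP  lex  "in"
[3,5] (N\NP)\N  <  k=4
[0,5] N\NP  <  k=3
[5,6] NP  lex  "this"
[6,7] (S\(N\NP))\NP  lex  "built"
[5,7] S\(N\NP)  <  k=6
[0,7] S  <  k=5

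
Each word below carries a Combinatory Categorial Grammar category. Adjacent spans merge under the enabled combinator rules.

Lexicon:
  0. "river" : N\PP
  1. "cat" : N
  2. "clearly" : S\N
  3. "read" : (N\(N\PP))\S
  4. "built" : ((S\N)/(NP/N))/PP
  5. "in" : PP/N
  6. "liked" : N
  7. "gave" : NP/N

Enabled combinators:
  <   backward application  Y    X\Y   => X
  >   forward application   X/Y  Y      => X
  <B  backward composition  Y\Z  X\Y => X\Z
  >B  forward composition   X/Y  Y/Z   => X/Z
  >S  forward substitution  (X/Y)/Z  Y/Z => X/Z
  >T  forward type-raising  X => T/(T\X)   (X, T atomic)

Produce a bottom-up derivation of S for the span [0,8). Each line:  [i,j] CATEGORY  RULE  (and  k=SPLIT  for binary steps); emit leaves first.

[0,1] N\PP  lex  "river"
[1,2] N  lex  "cat"
[2,3] S\N  lex  "clearly"
[1,3] S  <  k=2
[3,4] (N\(N\PP))\S  lex  "read"
[1,4] N\(N\PP)  <  k=3
[0,4] N  <  k=1
[4,5] ((S\N)/(NP/N))/PP  lex  "built"
[5,6] PP/N  lex  "in"
[6,7] N  lex  "liked"
[5,7] PP  >  k=6
[4,7] (S\N)/(NP/N)  >  k=5
[7,8] NP/N  lex  "gave"
[4,8] S\N  >  k=7
[0,8] S  <  k=4

[0,8] S   <
  [0,4] N   <
    [0,1] "river" : N\PP
    [1,4] N\(N\PP)   <
      [1,3] S   <
        [1,2] "cat" : N
        [2,3] "clearly" : S\N
      [3,4] "read" : (N\(N\PP))\S
  [4,8] S\N   >
    [4,7] (S\N)/(NP/N)   >
      [4,5] "built" : ((S\N)/(NP/N))/PP
      [5,7] PP   >
        [5,6] "in" : PP/N
        [6,7] "liked" : N
    [7,8] "gave" : NP/N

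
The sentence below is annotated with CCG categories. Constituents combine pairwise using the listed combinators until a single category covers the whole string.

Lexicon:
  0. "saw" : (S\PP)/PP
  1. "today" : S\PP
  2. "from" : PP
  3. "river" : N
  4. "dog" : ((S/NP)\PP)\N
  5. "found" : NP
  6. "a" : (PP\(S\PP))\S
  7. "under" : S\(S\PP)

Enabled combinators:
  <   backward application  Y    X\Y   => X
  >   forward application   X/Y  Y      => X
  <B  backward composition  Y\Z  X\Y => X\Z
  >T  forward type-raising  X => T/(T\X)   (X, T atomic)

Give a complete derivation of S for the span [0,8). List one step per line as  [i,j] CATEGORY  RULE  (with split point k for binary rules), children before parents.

[0,1] (S\PP)/PP  lex  "saw"
[1,2] S\PP  lex  "today"
[2,3] PP  lex  "from"
[3,4] N  lex  "river"
[4,5] ((S/NP)\PP)\N  lex  "dog"
[3,5] (S/NP)\PP  <  k=4
[2,5] S/NP  <  k=3
[5,6] NP  lex  "found"
[2,6] S  >  k=5
[6,7] (PP\(S\PP))\S  lex  "a"
[2,7] PP\(S\PP)  <  k=6
[1,7] PP  <  k=2
[0,7] S\PP  >  k=1
[7,8] S\(S\PP)  lex  "under"
[0,8] S  <  k=7

[0,8] S   <
  [0,7] S\PP   >
    [0,1] "saw" : (S\PP)/PP
    [1,7] PP   <
      [1,2] "today" : S\PP
      [2,7] PP\(S\PP)   <
        [2,6] S   >
          [2,5] S/NP   <
            [2,3] "from" : PP
            [3,5] (S/NP)\PP   <
              [3,4] "river" : N
              [4,5] "dog" : ((S/NP)\PP)\N
          [5,6] "found" : NP
        [6,7] "a" : (PP\(S\PP))\S
  [7,8] "under" : S\(S\PP)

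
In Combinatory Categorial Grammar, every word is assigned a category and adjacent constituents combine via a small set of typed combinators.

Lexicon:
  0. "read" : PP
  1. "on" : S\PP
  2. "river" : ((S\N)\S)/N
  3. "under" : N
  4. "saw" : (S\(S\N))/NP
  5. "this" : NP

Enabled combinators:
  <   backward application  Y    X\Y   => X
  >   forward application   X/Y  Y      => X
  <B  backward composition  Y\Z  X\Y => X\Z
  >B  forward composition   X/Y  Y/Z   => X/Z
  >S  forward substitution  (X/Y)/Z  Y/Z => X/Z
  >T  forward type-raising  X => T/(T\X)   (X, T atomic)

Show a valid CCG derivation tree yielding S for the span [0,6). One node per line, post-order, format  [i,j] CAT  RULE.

[0,1] PP  lex  "read"
[1,2] S\PP  lex  "on"
[0,2] S  <  k=1
[2,3] ((S\N)\S)/N  lex  "river"
[3,4] N  lex  "under"
[2,4] (S\N)\S  >  k=3
[0,4] S\N  <  k=2
[4,5] (S\(S\N))/NP  lex  "saw"
[5,6] NP  lex  "this"
[4,6] S\(S\N)  >  k=5
[0,6] S  <  k=4

[0,6] S   <
  [0,4] S\N   <
    [0,2] S   <
      [0,1] "read" : PP
      [1,2] "on" : S\PP
    [2,4] (S\N)\S   >
      [2,3] "river" : ((S\N)\S)/N
      [3,4] "under" : N
  [4,6] S\(S\N)   >
    [4,5] "saw" : (S\(S\N))/NP
    [5,6] "this" : NP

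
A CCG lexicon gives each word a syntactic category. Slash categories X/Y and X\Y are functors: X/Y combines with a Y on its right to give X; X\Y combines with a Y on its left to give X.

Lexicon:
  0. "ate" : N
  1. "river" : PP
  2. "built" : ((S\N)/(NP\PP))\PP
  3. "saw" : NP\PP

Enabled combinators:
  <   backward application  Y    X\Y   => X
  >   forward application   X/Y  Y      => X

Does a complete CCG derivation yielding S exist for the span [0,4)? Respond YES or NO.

YES

[0,4] S   <
  [0,1] "ate" : N
  [1,4] S\N   >
    [1,3] (S\N)/(NP\PP)   <
      [1,2] "river" : PP
      [2,3] "built" : ((S\N)/(NP\PP))\PP
    [3,4] "saw" : NP\PP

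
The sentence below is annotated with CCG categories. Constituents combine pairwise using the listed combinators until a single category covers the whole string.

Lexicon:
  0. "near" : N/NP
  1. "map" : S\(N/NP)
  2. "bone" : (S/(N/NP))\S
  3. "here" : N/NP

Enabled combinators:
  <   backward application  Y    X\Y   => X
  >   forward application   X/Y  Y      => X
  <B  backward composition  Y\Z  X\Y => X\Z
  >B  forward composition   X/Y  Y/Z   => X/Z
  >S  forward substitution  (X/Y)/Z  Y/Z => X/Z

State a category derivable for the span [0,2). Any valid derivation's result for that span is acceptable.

S

[0,4] S   >
  [0,3] S/(N/NP)   <
    [0,2] S   <
      [0,1] "near" : N/NP
      [1,2] "map" : S\(N/NP)
    [2,3] "bone" : (S/(N/NP))\S
  [3,4] "here" : N/NP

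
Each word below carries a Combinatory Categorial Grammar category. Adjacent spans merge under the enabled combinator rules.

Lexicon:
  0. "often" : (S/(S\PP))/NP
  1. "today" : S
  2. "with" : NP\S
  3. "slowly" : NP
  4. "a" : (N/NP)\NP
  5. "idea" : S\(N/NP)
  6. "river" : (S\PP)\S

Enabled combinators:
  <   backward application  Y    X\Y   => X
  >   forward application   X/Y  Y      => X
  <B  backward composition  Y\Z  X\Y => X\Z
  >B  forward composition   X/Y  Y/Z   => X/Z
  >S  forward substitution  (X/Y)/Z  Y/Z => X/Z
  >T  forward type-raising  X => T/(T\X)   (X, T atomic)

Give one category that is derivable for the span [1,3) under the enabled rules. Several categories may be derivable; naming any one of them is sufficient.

[0,7] S   >
  [0,3] S/(S\PP)   >
    [0,1] "often" : (S/(S\PP))/NP
    [1,3] NP   >
      [1,2] NP/(NP\S)   >T
        [1,2] "today" : S
      [2,3] "with" : NP\S
  [3,7] S\PP   <
    [3,6] S   >
      [3,4] S/(S\NP)   >T
        [3,4] "slowly" : NP
      [4,6] S\NP   <B
        [4,5] "a" : (N/NP)\NP
        [5,6] "idea" : S\(N/NP)
    [6,7] "river" : (S\PP)\S

NP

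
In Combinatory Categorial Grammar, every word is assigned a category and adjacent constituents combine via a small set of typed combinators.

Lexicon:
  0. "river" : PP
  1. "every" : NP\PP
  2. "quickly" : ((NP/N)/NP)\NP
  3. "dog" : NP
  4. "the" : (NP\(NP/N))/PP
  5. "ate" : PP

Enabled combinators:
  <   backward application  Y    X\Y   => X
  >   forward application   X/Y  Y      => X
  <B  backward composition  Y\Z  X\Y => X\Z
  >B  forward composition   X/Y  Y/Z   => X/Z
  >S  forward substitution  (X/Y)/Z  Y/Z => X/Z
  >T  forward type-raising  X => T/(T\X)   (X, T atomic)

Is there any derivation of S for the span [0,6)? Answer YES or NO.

PP NP\PP ((NP/N)/NP)\NP NP (NP\(NP/N))/PP PP
CKY chart[0,6] = {N/(N\NP), NP, NP/(NP\NP), PP/(PP\NP), S/(S\NP)}; S ∉ chart

NO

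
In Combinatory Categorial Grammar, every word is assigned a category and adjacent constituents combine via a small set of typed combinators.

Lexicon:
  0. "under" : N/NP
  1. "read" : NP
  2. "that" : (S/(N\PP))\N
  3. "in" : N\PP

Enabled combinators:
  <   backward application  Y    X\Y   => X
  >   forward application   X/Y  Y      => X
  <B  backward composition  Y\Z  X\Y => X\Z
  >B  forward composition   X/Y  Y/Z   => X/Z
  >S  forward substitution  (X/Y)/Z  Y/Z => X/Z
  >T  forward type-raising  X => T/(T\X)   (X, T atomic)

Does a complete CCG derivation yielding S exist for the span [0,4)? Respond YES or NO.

[0,4] S   >
  [0,3] S/(N\PP)   <
    [0,2] N   >
      [0,1] "under" : N/NP
      [1,2] "read" : NP
    [2,3] "that" : (S/(N\PP))\N
  [3,4] "in" : N\PP

YES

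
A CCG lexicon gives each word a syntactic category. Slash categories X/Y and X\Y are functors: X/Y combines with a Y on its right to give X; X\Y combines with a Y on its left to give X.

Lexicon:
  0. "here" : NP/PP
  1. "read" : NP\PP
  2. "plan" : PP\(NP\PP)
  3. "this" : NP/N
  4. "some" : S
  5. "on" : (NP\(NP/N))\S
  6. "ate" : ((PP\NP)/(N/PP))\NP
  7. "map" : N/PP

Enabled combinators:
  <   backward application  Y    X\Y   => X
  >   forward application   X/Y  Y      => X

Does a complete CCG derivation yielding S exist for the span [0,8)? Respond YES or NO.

NP/PP NP\PP PP\(NP\PP) NP/N S (NP\(NP/N))\S ((PP\NP)/(N/PP))\NP N/PP
CKY chart[0,8] = {PP}; S ∉ chart

NO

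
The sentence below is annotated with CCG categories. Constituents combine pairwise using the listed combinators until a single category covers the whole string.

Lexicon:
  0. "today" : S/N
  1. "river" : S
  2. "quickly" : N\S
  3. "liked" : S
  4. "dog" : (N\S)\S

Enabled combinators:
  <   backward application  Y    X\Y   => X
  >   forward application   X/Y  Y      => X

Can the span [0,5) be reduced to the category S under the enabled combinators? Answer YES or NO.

S/N S N\S S (N\S)\S
CKY chart[0,5] = {N}; S ∉ chart

NO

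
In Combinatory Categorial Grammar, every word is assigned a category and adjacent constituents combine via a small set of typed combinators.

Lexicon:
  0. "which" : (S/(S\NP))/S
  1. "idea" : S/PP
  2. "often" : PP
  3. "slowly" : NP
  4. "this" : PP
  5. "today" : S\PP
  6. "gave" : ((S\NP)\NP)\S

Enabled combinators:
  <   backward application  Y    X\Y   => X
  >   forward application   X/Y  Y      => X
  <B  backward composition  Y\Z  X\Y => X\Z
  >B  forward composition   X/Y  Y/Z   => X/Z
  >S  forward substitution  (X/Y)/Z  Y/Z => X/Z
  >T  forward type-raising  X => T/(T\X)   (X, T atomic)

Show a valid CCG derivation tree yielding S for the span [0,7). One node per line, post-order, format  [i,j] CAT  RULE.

[0,7] S   >
  [0,3] S/(S\NP)   >
    [0,1] "which" : (S/(S\NP))/S
    [1,3] S   >
      [1,2] "idea" : S/PP
      [2,3] "often" : PP
  [3,7] S\NP   <
    [3,4] "slowly" : NP
    [4,7] (S\NP)\NP   <
      [4,6] S   >
        [4,5] S/(S\PP)   >T
          [4,5] "this" : PP
        [5,6] "today" : S\PP
      [6,7] "gave" : ((S\NP)\NP)\S

[0,1] (S/(S\NP))/S  lex  "which"
[1,2] S/PP  lex  "idea"
[2,3] PP  lex  "often"
[1,3] S  >  k=2
[0,3] S/(S\NP)  >  k=1
[3,4] NP  lex  "slowly"
[4,5] PP  lex  "this"
[4,5] S/(S\PP)  >T
[5,6] S\PP  lex  "today"
[4,6] S  >  k=5
[6,7] ((S\NP)\NP)\S  lex  "gave"
[4,7] (S\NP)\NP  <  k=6
[3,7] S\NP  <  k=4
[0,7] S  >  k=3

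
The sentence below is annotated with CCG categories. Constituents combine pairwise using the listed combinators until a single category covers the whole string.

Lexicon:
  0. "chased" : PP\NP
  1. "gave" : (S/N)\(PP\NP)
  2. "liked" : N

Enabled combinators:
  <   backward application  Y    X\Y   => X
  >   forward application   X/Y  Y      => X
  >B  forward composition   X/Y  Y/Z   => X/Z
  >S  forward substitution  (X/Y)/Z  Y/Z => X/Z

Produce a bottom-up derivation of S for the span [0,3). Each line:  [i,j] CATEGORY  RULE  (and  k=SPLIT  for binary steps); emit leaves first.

[0,3] S   >
  [0,2] S/N   <
    [0,1] "chased" : PP\NP
    [1,2] "gave" : (S/N)\(PP\NP)
  [2,3] "liked" : N

[0,1] PP\NP  lex  "chased"
[1,2] (S/N)\(PP\NP)  lex  "gave"
[0,2] S/N  <  k=1
[2,3] N  lex  "liked"
[0,3] S  >  k=2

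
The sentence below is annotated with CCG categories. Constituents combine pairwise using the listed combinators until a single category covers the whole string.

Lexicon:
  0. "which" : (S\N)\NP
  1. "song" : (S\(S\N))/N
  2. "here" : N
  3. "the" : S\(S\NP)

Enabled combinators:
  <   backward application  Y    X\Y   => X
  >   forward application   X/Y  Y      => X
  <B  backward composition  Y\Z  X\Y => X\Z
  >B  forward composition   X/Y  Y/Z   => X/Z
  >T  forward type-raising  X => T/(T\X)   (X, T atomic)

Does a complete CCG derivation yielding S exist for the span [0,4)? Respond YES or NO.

YES

[0,4] S   <
  [0,3] S\NP   <B
    [0,1] "which" : (S\N)\NP
    [1,3] S\(S\N)   >
      [1,2] "song" : (S\(S\N))/N
      [2,3] "here" : N
  [3,4] "the" : S\(S\NP)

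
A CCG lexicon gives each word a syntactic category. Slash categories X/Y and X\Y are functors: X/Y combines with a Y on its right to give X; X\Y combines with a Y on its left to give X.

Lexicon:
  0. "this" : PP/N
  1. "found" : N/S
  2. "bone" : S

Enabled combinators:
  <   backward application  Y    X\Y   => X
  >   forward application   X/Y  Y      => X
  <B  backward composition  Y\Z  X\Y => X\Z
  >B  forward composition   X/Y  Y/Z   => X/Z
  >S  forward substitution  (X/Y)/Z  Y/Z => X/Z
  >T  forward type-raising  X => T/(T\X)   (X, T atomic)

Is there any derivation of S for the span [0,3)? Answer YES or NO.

PP/N N/S S
CKY chart[0,3] = {N/(N\PP), NP/(NP\PP), PP, PP/(N\N), PP/(PP\PP), PP/(S\S), S/(S\PP)}; S ∉ chart

NO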